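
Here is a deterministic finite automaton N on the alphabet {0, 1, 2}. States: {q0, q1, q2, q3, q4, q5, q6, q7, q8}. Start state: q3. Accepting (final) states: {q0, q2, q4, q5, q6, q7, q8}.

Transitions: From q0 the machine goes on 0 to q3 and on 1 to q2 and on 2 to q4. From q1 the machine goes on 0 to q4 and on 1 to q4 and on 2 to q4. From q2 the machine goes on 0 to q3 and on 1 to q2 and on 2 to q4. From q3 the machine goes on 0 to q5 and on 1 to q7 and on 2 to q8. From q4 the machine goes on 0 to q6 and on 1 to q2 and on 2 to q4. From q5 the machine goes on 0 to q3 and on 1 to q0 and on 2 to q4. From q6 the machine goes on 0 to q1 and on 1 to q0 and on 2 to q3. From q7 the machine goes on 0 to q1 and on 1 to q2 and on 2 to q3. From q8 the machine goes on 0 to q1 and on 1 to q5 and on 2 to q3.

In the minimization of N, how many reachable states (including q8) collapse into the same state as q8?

3

Start with accepting vs non-accepting: {q0,q2,q4,q5,q6,q7,q8} | {q1,q3}.
Split {q0,q2,q4,q5,q6,q7,q8} by δ(·,0) → {q0,q2,q5,q6,q7,q8} and {q4}.
Split {q0,q2,q5,q6,q7,q8} by δ(·,2) → {q0,q2,q5} and {q6,q7,q8}.
Split {q1,q3} by δ(·,0) → {q1} and {q3}.
No further refinement is possible. Final partition (5 blocks): {q0,q2,q5} | {q1} | {q4} | {q6,q7,q8} | {q3}.
State q8 belongs to the block {q6,q7,q8}, which has 3 states.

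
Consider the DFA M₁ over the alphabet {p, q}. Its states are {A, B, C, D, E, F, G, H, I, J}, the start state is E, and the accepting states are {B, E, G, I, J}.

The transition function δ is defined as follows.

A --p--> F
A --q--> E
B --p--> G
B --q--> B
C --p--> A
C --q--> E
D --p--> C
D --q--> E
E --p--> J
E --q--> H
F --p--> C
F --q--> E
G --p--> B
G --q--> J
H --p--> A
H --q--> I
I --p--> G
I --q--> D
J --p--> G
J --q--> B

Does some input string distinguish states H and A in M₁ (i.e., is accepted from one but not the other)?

All states are reachable from the start state.
Start with accepting vs non-accepting: {B,E,G,I,J} | {A,C,D,F,H}.
Split {B,E,G,I,J} by δ(·,q) → {B,G,J} and {E,I}.
The partition is now stable with 3 blocks: {B,G,J} | {A,C,D,F,H} | {E,I}.
H and A lie in the same block of the stable partition, so they are equivalent — no string distinguishes them.

No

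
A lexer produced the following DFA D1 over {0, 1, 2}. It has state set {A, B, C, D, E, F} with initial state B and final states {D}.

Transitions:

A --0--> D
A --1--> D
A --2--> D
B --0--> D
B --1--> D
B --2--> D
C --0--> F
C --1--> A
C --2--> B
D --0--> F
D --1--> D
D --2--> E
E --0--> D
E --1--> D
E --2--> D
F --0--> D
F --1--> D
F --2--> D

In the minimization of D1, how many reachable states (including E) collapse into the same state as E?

Reachable states from the start: {B,D,E,F}. Unreachable: {A,C} — drop them.
Initial partition by acceptance: {D} | {B,E,F}.
No further refinement is possible. Final partition (2 blocks): {D} | {B,E,F}.
State E belongs to the block {B,E,F}, which has 3 states.

3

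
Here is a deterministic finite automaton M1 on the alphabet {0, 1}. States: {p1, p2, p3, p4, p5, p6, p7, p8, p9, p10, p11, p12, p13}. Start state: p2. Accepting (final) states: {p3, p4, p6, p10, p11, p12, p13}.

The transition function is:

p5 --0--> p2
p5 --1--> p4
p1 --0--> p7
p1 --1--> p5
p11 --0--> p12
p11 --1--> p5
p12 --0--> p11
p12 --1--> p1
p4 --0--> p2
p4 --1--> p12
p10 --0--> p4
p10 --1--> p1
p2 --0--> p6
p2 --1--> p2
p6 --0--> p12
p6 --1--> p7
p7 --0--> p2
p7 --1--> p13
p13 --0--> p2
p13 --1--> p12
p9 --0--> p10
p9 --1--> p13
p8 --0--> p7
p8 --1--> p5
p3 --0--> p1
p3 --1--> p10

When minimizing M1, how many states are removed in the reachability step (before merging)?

4

No path from p2 leads to p3, p8, p9, p10; the other 9 states are all reachable.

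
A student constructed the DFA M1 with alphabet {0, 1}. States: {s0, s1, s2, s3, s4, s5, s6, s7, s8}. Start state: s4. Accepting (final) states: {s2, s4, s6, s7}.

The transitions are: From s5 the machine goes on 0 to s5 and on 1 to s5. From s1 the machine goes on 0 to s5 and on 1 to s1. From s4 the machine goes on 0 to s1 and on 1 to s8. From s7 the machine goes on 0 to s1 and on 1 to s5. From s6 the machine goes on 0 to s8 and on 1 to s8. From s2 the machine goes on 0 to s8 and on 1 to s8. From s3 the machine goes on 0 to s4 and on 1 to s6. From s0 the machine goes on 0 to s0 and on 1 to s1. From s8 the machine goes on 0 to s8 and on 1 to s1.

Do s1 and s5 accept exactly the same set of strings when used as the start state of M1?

States {s0,s2,s3,s6,s7} cannot be reached from the start state, so discard them.
Start with accepting vs non-accepting: {s4} | {s1,s5,s8}.
No further refinement is possible. Final partition (2 blocks): {s4} | {s1,s5,s8}.
s1 and s5 lie in the same block of the stable partition, so they are equivalent — no string distinguishes them.

Yes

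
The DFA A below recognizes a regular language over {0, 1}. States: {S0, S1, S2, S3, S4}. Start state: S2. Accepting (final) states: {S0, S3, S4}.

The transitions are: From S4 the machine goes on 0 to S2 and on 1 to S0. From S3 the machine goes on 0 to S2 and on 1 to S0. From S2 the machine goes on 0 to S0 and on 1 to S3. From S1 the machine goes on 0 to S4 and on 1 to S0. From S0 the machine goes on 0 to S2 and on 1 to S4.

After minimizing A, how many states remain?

First remove the unreachable states {S1}; 4 states remain.
Initial partition by acceptance: {S0,S3,S4} | {S2}.
Stable partition: {S0,S3,S4} | {S2} — 2 equivalence classes.

2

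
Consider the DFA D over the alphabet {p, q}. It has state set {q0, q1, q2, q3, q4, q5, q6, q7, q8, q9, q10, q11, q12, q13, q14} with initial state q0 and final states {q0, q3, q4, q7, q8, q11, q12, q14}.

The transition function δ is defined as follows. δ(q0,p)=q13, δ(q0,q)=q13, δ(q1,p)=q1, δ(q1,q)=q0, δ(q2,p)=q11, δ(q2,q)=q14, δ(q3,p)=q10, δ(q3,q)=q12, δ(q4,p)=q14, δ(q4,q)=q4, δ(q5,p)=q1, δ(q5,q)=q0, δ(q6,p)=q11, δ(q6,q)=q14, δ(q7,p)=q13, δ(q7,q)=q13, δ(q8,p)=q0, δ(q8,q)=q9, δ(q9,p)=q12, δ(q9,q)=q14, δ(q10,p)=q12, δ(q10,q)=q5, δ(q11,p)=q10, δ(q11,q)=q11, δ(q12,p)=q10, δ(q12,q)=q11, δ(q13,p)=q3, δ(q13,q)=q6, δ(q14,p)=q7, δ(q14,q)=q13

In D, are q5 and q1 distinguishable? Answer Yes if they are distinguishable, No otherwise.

States {q2,q4,q8,q9} cannot be reached from the start state, so discard them.
Start with accepting vs non-accepting: {q0,q3,q7,q11,q12,q14} | {q1,q5,q6,q10,q13}.
Refine {q0,q3,q7,q11,q12,q14} on symbol p: members go to different blocks, giving {q0,q3,q7,q11,q12} and {q14}.
Refine {q0,q3,q7,q11,q12} on symbol q: members go to different blocks, giving {q3,q11,q12} and {q0,q7}.
Refine {q1,q5,q6,q10,q13} on symbol p: members go to different blocks, giving {q6,q10,q13} and {q1,q5}.
Refine {q6,q10,q13} on symbol q: members go to different blocks, giving {q6} and {q10} and {q13}.
The partition is now stable with 7 blocks: {q3,q11,q12} | {q6} | {q14} | {q0,q7} | {q1,q5} | {q10} | {q13}.
q5 and q1 lie in the same block of the stable partition, so they are equivalent — no string distinguishes them.

No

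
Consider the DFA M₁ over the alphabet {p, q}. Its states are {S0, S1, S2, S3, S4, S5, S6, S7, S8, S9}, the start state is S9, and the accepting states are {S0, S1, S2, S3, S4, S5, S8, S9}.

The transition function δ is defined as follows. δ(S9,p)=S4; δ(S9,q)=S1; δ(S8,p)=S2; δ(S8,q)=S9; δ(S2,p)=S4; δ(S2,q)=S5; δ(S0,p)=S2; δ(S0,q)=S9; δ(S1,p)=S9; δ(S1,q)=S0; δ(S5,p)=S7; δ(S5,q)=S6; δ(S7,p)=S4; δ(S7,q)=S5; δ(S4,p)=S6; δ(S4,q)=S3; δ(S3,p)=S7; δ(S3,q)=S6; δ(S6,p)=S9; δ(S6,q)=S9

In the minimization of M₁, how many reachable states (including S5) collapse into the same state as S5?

2

First remove the unreachable states {S8}; 9 states remain.
P0 = {S0,S1,S2,S3,S4,S5,S9} | {S6,S7}.
Split {S0,S1,S2,S3,S4,S5,S9} by δ(·,p) → {S0,S1,S2,S9} and {S3,S4,S5}.
Refine {S0,S1,S2,S9} on symbol p: members go to different blocks, giving {S0,S1} and {S2,S9}.
Split {S0,S1} by δ(·,q) → {S0} and {S1}.
On input p, block {S6,S7} splits into {S6} and {S7}.
Split {S3,S4,S5} by δ(·,p) → {S3,S5} and {S4}.
Split {S2,S9} by δ(·,q) → {S2} and {S9}.
Stable partition: {S0} | {S6} | {S3,S5} | {S2} | {S1} | {S7} | {S4} | {S9} — 8 equivalence classes.
State S5 belongs to the block {S3,S5}, which has 2 states.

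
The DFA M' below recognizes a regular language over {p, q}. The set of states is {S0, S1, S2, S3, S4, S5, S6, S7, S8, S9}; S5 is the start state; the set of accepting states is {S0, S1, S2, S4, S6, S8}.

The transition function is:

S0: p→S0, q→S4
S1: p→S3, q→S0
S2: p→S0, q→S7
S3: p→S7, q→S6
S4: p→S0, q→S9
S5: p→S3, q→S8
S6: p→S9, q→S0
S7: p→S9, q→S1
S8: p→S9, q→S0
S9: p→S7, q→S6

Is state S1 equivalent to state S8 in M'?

Yes

Reachable states from the start: {S0,S1,S3,S4,S5,S6,S7,S8,S9}. Unreachable: {S2} — drop them.
P0 = {S0,S1,S4,S6,S8} | {S3,S5,S7,S9}.
Refine {S0,S1,S4,S6,S8} on symbol p: members go to different blocks, giving {S1,S6,S8} and {S0,S4}.
Split {S0,S4} by δ(·,q) → {S0} and {S4}.
The partition is now stable with 4 blocks: {S1,S6,S8} | {S3,S5,S7,S9} | {S0} | {S4}.
S1 and S8 lie in the same block of the stable partition, so they are equivalent — no string distinguishes them.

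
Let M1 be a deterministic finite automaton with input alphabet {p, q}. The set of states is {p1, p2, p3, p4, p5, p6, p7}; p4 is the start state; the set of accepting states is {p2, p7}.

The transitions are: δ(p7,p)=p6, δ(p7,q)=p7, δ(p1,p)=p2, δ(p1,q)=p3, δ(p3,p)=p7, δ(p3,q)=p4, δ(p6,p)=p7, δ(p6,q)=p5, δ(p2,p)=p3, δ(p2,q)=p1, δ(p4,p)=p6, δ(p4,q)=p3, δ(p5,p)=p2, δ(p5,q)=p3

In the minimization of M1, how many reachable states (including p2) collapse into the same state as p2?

Initial partition by acceptance: {p2,p7} | {p1,p3,p4,p5,p6}.
Split {p2,p7} by δ(·,q) → {p2} and {p7}.
Split {p1,p3,p4,p5,p6} by δ(·,p) → {p1,p5} and {p3,p6} and {p4}.
On input q, block {p3,p6} splits into {p3} and {p6}.
No further refinement is possible. Final partition (6 blocks): {p2} | {p1,p5} | {p7} | {p3} | {p4} | {p6}.
State p2 belongs to the block {p2}, which has 1 states.

1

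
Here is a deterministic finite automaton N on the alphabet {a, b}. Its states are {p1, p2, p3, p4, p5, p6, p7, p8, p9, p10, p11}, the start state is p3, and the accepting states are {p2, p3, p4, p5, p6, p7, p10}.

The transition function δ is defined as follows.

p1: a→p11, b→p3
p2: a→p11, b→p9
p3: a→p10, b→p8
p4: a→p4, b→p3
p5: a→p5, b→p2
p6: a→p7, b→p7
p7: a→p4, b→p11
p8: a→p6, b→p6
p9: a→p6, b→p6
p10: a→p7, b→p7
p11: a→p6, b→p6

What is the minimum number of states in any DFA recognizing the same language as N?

5

First remove the unreachable states {p1,p2,p5,p9}; 7 states remain.
Initial partition by acceptance: {p3,p4,p6,p7,p10} | {p8,p11}.
On input b, block {p3,p4,p6,p7,p10} splits into {p4,p6,p10} and {p3,p7}.
Refine {p4,p6,p10} on symbol a: members go to different blocks, giving {p6,p10} and {p4}.
Refine {p3,p7} on symbol a: members go to different blocks, giving {p3} and {p7}.
Stable partition: {p6,p10} | {p8,p11} | {p3} | {p4} | {p7} — 5 equivalence classes.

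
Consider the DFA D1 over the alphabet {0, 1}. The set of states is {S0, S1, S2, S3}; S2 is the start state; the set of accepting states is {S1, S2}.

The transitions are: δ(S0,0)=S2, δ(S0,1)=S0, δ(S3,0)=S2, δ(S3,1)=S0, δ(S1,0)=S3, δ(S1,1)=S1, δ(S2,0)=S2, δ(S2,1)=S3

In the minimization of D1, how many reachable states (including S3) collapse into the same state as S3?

2

Reachable states from the start: {S0,S2,S3}. Unreachable: {S1} — drop them.
Initial partition by acceptance: {S2} | {S0,S3}.
The partition is now stable with 2 blocks: {S2} | {S0,S3}.
State S3 belongs to the block {S0,S3}, which has 2 states.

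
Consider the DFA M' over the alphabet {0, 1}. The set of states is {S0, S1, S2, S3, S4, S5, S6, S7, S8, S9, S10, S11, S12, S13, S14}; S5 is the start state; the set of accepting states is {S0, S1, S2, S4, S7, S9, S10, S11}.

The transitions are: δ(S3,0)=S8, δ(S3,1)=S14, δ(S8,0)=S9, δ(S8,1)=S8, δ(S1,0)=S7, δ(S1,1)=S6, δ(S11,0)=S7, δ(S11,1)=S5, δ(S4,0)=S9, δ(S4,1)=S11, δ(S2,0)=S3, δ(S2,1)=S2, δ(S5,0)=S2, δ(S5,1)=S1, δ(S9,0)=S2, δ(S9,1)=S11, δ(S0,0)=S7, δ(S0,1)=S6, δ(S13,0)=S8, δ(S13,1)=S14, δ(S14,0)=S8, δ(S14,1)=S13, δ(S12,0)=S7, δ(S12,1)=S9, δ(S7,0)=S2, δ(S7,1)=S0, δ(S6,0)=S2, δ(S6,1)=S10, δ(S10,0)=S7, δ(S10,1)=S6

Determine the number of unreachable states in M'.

BFS from S5 reaches {S0, S1, S2, S3, S5, S6, S7, S8, S9, S10, S11, S13, S14}; the 2 state(s) S4, S12 are never visited.

2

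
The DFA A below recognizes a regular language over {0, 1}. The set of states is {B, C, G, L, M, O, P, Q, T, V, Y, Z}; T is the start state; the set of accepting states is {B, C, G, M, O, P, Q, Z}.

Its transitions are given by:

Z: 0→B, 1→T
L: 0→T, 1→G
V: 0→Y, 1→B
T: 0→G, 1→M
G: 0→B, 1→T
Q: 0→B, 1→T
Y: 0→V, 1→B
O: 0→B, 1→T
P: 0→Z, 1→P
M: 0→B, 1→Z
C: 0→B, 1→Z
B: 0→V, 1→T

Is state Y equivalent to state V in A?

First remove the unreachable states {C,L,O,P,Q}; 7 states remain.
P0 = {B,G,M,Z} | {T,V,Y}.
Refine {B,G,M,Z} on symbol 0: members go to different blocks, giving {G,M,Z} and {B}.
Split {G,M,Z} by δ(·,1) → {G,Z} and {M}.
Refine {T,V,Y} on symbol 0: members go to different blocks, giving {V,Y} and {T}.
The partition is now stable with 5 blocks: {G,Z} | {V,Y} | {B} | {M} | {T}.
Y and V lie in the same block of the stable partition, so they are equivalent — no string distinguishes them.

Yes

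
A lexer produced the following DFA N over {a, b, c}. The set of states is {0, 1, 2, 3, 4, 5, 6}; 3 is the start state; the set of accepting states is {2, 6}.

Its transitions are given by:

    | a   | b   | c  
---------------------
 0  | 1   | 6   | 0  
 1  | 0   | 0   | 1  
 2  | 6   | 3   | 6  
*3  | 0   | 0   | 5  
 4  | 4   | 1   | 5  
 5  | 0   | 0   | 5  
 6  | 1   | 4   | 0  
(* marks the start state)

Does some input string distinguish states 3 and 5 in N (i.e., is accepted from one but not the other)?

First remove the unreachable states {2}; 6 states remain.
P0 = {6} | {0,1,3,4,5}.
Split {0,1,3,4,5} by δ(·,b) → {1,3,4,5} and {0}.
On input a, block {1,3,4,5} splits into {1,3,5} and {4}.
The partition is now stable with 4 blocks: {6} | {1,3,5} | {0} | {4}.
3 and 5 lie in the same block of the stable partition, so they are equivalent — no string distinguishes them.

No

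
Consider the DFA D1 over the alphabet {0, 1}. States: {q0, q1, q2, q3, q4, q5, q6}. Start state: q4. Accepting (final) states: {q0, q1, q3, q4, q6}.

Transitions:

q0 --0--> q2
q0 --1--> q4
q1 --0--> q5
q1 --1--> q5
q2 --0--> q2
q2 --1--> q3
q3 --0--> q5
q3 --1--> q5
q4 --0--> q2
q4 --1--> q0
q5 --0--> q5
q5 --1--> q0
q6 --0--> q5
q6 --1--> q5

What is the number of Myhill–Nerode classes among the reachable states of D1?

First remove the unreachable states {q1,q6}; 5 states remain.
Start with accepting vs non-accepting: {q0,q3,q4} | {q2,q5}.
Refine {q0,q3,q4} on symbol 1: members go to different blocks, giving {q0,q4} and {q3}.
Split {q2,q5} by δ(·,1) → {q2} and {q5}.
The partition is now stable with 4 blocks: {q0,q4} | {q2} | {q3} | {q5}.

4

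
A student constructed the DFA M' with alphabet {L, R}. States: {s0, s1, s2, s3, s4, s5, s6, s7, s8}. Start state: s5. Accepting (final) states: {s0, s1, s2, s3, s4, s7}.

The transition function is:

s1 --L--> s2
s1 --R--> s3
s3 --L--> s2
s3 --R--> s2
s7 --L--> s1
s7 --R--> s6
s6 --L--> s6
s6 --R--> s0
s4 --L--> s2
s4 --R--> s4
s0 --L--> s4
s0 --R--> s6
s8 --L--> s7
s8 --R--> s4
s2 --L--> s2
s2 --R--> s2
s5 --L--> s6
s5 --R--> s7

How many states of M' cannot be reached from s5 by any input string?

1

No path from s5 leads to s8; the other 8 states are all reachable.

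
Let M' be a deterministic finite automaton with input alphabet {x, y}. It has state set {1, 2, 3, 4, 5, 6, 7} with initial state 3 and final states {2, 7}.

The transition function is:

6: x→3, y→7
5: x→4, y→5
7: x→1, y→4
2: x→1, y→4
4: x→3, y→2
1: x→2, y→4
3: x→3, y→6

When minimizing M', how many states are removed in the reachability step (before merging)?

No path from 3 leads to 5; the other 6 states are all reachable.

1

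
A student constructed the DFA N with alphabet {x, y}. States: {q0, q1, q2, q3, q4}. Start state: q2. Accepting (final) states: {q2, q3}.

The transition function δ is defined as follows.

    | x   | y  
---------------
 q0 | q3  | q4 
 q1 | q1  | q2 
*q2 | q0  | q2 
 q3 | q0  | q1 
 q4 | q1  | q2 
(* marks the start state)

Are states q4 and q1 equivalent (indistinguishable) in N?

Yes

All states are reachable from the start state.
Initial partition by acceptance: {q2,q3} | {q0,q1,q4}.
On input y, block {q2,q3} splits into {q2} and {q3}.
On input x, block {q0,q1,q4} splits into {q1,q4} and {q0}.
The partition is now stable with 4 blocks: {q2} | {q1,q4} | {q3} | {q0}.
q4 and q1 lie in the same block of the stable partition, so they are equivalent — no string distinguishes them.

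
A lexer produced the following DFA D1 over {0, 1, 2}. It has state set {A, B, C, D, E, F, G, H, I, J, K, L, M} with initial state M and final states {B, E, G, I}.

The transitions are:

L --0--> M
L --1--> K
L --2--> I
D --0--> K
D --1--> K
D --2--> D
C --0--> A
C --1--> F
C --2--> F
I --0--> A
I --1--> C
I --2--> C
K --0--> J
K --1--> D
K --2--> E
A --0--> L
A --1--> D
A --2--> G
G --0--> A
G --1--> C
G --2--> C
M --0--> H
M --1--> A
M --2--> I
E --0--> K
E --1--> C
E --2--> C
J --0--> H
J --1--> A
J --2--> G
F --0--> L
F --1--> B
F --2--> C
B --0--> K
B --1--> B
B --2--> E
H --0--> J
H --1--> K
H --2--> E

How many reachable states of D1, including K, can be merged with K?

Initial partition by acceptance: {B,E,G,I} | {A,C,D,F,H,J,K,L,M}.
Split {B,E,G,I} by δ(·,1) → {E,G,I} and {B}.
Refine {A,C,D,F,H,J,K,L,M} on symbol 1: members go to different blocks, giving {A,C,D,H,J,K,L,M} and {F}.
Split {A,C,D,H,J,K,L,M} by δ(·,1) → {A,D,H,J,K,L,M} and {C}.
On input 2, block {A,D,H,J,K,L,M} splits into {A,H,J,K,L,M} and {D}.
Refine {A,H,J,K,L,M} on symbol 1: members go to different blocks, giving {H,J,L,M} and {A,K}.
No further refinement is possible. Final partition (7 blocks): {E,G,I} | {H,J,L,M} | {B} | {F} | {C} | {D} | {A,K}.
State K belongs to the block {A,K}, which has 2 states.

2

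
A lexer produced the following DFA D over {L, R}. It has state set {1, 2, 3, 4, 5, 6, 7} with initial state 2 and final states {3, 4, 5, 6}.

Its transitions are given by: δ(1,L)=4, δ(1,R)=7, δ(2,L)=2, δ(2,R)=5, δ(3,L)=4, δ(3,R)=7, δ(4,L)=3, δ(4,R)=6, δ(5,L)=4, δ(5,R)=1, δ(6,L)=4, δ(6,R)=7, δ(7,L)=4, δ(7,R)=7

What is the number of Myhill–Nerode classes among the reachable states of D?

All states are reachable from the start state.
Initial partition by acceptance: {3,4,5,6} | {1,2,7}.
On input R, block {3,4,5,6} splits into {3,5,6} and {4}.
Refine {1,2,7} on symbol L: members go to different blocks, giving {1,7} and {2}.
The partition is now stable with 4 blocks: {3,5,6} | {1,7} | {4} | {2}.

4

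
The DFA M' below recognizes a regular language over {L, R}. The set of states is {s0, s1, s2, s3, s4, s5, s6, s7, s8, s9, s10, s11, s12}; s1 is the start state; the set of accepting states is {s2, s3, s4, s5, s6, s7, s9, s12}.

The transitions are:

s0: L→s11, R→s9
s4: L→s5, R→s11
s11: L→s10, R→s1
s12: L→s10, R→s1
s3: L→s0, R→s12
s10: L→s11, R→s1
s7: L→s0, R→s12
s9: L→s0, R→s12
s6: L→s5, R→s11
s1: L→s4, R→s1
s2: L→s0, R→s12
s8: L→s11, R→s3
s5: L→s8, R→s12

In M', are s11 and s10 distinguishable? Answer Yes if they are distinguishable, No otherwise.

First remove the unreachable states {s2,s6,s7}; 10 states remain.
Initial partition by acceptance: {s3,s4,s5,s9,s12} | {s0,s1,s8,s10,s11}.
Split {s3,s4,s5,s9,s12} by δ(·,L) → {s3,s5,s9,s12} and {s4}.
Split {s3,s5,s9,s12} by δ(·,R) → {s3,s5,s9} and {s12}.
On input L, block {s0,s1,s8,s10,s11} splits into {s0,s8,s10,s11} and {s1}.
Split {s0,s8,s10,s11} by δ(·,R) → {s0,s8} and {s10,s11}.
No further refinement is possible. Final partition (6 blocks): {s3,s5,s9} | {s0,s8} | {s4} | {s12} | {s1} | {s10,s11}.
s11 and s10 lie in the same block of the stable partition, so they are equivalent — no string distinguishes them.

No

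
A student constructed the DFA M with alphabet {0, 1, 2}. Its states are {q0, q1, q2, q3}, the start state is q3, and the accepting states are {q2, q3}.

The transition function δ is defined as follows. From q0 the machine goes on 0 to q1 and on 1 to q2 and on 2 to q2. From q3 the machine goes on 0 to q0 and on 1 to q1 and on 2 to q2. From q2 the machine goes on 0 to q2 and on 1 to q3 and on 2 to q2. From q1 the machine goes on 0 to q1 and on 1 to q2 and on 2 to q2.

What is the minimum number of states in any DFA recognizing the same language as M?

Every state is reachable, so we keep all 4.
Initial partition by acceptance: {q2,q3} | {q0,q1}.
Split {q2,q3} by δ(·,0) → {q2} and {q3}.
No further refinement is possible. Final partition (3 blocks): {q2} | {q0,q1} | {q3}.

3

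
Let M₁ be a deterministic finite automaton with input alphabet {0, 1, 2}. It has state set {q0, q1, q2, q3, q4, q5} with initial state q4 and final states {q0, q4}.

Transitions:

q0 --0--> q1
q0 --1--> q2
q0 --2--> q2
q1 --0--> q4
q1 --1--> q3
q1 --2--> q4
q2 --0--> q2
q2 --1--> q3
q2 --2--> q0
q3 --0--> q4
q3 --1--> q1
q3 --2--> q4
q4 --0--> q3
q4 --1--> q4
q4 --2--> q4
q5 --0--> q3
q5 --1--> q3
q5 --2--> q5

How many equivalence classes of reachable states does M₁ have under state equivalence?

2

First remove the unreachable states {q0,q2,q5}; 3 states remain.
Initial partition by acceptance: {q4} | {q1,q3}.
Stable partition: {q4} | {q1,q3} — 2 equivalence classes.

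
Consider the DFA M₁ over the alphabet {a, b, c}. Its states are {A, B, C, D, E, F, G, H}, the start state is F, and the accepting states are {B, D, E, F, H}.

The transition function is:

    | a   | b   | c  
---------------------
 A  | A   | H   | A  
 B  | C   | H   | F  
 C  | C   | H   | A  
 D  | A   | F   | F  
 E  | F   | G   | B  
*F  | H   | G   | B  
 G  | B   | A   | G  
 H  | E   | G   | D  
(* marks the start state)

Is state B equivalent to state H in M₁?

No

Every state is reachable, so we keep all 8.
Initial partition by acceptance: {B,D,E,F,H} | {A,C,G}.
Split {B,D,E,F,H} by δ(·,a) → {E,F,H} and {B,D}.
Refine {A,C,G} on symbol a: members go to different blocks, giving {A,C} and {G}.
The partition is now stable with 4 blocks: {E,F,H} | {A,C} | {B,D} | {G}.
B and H end up in different blocks, so they are distinguishable. For instance, the string 'a' is accepted from only H.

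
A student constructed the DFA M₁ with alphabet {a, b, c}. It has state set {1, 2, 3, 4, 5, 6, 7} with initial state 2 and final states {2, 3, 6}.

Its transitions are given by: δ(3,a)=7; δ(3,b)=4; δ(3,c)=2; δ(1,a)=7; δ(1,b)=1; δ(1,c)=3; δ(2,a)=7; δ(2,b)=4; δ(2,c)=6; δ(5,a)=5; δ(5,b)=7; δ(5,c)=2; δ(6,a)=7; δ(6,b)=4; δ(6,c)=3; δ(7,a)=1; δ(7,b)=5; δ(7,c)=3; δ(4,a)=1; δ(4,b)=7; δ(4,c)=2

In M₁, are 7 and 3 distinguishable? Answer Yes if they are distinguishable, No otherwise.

Yes

All states are reachable from the start state.
Start with accepting vs non-accepting: {2,3,6} | {1,4,5,7}.
No further refinement is possible. Final partition (2 blocks): {2,3,6} | {1,4,5,7}.
7 and 3 end up in different blocks, so they are distinguishable. For instance, the string 'ε' is accepted from only 3.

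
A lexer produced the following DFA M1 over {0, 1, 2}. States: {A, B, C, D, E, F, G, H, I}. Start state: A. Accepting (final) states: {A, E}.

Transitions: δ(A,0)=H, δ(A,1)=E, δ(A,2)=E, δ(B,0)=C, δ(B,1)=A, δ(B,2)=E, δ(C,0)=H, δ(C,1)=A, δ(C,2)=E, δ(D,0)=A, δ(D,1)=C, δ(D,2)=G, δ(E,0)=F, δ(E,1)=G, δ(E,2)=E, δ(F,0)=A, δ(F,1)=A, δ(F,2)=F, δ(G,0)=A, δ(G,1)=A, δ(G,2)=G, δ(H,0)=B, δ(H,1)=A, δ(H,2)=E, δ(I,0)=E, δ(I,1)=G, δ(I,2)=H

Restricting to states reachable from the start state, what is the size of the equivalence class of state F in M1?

2

Reachable states from the start: {A,B,C,E,F,G,H}. Unreachable: {D,I} — drop them.
Start with accepting vs non-accepting: {A,E} | {B,C,F,G,H}.
On input 1, block {A,E} splits into {A} and {E}.
On input 0, block {B,C,F,G,H} splits into {B,C,H} and {F,G}.
Stable partition: {A} | {B,C,H} | {E} | {F,G} — 4 equivalence classes.
The equivalence class containing F is {F,G}, of size 2.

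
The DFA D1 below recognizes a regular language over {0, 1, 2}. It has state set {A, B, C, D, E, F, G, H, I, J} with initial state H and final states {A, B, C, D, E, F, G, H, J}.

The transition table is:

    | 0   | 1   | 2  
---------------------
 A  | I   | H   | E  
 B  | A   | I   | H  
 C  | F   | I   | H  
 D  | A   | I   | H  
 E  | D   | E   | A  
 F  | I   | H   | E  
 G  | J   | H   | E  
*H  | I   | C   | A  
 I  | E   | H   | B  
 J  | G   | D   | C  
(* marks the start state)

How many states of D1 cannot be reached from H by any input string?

2

BFS from H reaches {A, B, C, D, E, F, H, I}; the 2 state(s) G, J are never visited.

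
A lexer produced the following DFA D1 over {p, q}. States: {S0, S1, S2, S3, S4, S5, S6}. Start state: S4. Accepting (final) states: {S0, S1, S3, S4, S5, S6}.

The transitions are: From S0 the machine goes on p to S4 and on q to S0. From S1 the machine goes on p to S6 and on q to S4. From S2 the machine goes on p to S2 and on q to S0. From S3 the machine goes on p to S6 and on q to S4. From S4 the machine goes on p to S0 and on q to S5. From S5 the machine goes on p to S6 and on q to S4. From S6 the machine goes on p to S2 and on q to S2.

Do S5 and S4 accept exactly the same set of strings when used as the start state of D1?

States {S1,S3} cannot be reached from the start state, so discard them.
Start with accepting vs non-accepting: {S0,S4,S5,S6} | {S2}.
On input p, block {S0,S4,S5,S6} splits into {S0,S4,S5} and {S6}.
Refine {S0,S4,S5} on symbol p: members go to different blocks, giving {S0,S4} and {S5}.
On input q, block {S0,S4} splits into {S0} and {S4}.
Stable partition: {S0} | {S2} | {S6} | {S5} | {S4} — 5 equivalence classes.
S5 and S4 end up in different blocks, so they are distinguishable. For instance, the string 'pp' is accepted from only S4.

No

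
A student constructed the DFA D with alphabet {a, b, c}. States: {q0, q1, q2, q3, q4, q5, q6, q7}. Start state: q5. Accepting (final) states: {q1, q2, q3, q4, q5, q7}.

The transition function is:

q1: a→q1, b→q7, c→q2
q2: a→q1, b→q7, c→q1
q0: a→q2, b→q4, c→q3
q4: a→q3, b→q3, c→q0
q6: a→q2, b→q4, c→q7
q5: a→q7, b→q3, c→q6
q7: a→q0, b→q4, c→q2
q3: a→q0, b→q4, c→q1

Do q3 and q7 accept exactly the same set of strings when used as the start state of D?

Every state is reachable, so we keep all 8.
P0 = {q1,q2,q3,q4,q5,q7} | {q0,q6}.
Split {q1,q2,q3,q4,q5,q7} by δ(·,a) → {q1,q2,q4,q5} and {q3,q7}.
Refine {q1,q2,q4,q5} on symbol a: members go to different blocks, giving {q1,q2} and {q4,q5}.
Stable partition: {q1,q2} | {q0,q6} | {q3,q7} | {q4,q5} — 4 equivalence classes.
q3 and q7 lie in the same block of the stable partition, so they are equivalent — no string distinguishes them.

Yes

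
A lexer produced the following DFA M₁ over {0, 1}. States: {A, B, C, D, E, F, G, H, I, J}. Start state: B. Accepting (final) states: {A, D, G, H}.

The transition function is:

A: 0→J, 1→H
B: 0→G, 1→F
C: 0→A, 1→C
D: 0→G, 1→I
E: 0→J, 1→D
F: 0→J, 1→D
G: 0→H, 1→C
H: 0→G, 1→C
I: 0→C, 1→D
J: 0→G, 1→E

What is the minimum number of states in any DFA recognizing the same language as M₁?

7

P0 = {A,D,G,H} | {B,C,E,F,I,J}.
Refine {A,D,G,H} on symbol 0: members go to different blocks, giving {D,G,H} and {A}.
Split {B,C,E,F,I,J} by δ(·,0) → {E,F,I} and {B,J} and {C}.
Split {D,G,H} by δ(·,1) → {G,H} and {D}.
On input 0, block {E,F,I} splits into {E,F} and {I}.
The partition is now stable with 7 blocks: {G,H} | {E,F} | {A} | {B,J} | {C} | {D} | {I}.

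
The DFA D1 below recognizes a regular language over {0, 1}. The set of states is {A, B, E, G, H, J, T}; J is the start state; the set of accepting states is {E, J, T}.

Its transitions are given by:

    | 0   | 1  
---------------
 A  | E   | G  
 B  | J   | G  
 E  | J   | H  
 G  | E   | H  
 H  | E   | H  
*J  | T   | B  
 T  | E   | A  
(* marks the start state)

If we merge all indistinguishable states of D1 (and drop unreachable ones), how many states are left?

2

Every state is reachable, so we keep all 7.
P0 = {E,J,T} | {A,B,G,H}.
Stable partition: {E,J,T} | {A,B,G,H} — 2 equivalence classes.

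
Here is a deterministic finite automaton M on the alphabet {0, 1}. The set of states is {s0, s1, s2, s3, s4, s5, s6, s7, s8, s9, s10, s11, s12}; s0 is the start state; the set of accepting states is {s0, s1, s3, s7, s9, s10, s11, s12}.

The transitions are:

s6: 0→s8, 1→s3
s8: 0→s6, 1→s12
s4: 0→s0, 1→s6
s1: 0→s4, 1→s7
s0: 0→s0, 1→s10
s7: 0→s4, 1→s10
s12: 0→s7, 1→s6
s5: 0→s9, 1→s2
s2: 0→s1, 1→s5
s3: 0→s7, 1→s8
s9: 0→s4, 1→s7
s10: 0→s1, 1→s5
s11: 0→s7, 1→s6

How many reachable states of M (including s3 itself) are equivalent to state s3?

2

First remove the unreachable states {s11}; 12 states remain.
Start with accepting vs non-accepting: {s0,s1,s3,s7,s9,s10,s12} | {s2,s4,s5,s6,s8}.
Refine {s0,s1,s3,s7,s9,s10,s12} on symbol 0: members go to different blocks, giving {s0,s3,s10,s12} and {s1,s7,s9}.
Refine {s0,s3,s10,s12} on symbol 0: members go to different blocks, giving {s3,s10,s12} and {s0}.
Split {s2,s4,s5,s6,s8} by δ(·,0) → {s2,s5} and {s6,s8} and {s4}.
Refine {s3,s10,s12} on symbol 1: members go to different blocks, giving {s3,s12} and {s10}.
Refine {s1,s7,s9} on symbol 1: members go to different blocks, giving {s1,s9} and {s7}.
The partition is now stable with 8 blocks: {s3,s12} | {s2,s5} | {s1,s9} | {s0} | {s6,s8} | {s4} | {s10} | {s7}.
State s3 belongs to the block {s3,s12}, which has 2 states.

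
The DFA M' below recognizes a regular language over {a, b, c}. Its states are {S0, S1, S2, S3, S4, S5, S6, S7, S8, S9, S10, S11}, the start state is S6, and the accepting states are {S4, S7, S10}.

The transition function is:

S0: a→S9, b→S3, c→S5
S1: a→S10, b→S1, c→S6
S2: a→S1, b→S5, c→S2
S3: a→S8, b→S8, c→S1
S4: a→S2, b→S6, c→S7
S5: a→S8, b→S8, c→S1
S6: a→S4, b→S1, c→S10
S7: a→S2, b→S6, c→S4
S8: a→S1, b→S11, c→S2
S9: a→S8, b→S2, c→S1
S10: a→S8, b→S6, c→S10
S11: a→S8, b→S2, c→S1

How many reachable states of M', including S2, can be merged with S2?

First remove the unreachable states {S0,S3,S9}; 9 states remain.
Start with accepting vs non-accepting: {S4,S7,S10} | {S1,S2,S5,S6,S8,S11}.
Refine {S1,S2,S5,S6,S8,S11} on symbol a: members go to different blocks, giving {S2,S5,S8,S11} and {S1,S6}.
Refine {S2,S5,S8,S11} on symbol a: members go to different blocks, giving {S2,S8} and {S5,S11}.
Refine {S1,S6} on symbol c: members go to different blocks, giving {S1} and {S6}.
Stable partition: {S4,S7,S10} | {S2,S8} | {S1} | {S5,S11} | {S6} — 5 equivalence classes.
The equivalence class containing S2 is {S2,S8}, of size 2.

2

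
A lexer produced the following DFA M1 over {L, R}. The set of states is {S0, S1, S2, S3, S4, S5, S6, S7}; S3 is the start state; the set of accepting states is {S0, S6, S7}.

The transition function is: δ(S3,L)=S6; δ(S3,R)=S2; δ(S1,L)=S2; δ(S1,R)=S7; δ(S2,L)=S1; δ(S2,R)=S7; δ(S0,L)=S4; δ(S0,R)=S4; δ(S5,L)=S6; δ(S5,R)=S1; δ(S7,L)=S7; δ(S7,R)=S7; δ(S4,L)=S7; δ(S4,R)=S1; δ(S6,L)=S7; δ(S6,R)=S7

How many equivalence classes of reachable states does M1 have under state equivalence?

3

Reachable states from the start: {S1,S2,S3,S6,S7}. Unreachable: {S0,S4,S5} — drop them.
Initial partition by acceptance: {S6,S7} | {S1,S2,S3}.
On input L, block {S1,S2,S3} splits into {S1,S2} and {S3}.
No further refinement is possible. Final partition (3 blocks): {S6,S7} | {S1,S2} | {S3}.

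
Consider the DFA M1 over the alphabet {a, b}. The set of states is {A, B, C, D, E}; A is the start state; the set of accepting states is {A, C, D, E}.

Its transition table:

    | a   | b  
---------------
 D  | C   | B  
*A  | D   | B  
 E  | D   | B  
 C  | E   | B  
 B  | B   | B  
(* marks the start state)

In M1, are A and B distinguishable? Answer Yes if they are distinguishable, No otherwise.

Yes

Every state is reachable, so we keep all 5.
Start with accepting vs non-accepting: {A,C,D,E} | {B}.
No further refinement is possible. Final partition (2 blocks): {A,C,D,E} | {B}.
A and B end up in different blocks, so they are distinguishable. For instance, the string 'ε' is accepted from only A.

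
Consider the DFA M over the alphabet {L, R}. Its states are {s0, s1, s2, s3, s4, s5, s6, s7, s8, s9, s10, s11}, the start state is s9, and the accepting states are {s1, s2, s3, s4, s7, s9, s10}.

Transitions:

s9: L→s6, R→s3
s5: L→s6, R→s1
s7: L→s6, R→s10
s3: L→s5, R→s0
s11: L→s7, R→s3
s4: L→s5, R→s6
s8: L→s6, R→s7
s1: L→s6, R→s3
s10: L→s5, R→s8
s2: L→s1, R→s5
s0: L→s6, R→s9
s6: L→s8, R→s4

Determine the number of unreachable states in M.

BFS from s9 reaches {s0, s1, s3, s4, s5, s6, s7, s8, s9, s10}; the 2 state(s) s2, s11 are never visited.

2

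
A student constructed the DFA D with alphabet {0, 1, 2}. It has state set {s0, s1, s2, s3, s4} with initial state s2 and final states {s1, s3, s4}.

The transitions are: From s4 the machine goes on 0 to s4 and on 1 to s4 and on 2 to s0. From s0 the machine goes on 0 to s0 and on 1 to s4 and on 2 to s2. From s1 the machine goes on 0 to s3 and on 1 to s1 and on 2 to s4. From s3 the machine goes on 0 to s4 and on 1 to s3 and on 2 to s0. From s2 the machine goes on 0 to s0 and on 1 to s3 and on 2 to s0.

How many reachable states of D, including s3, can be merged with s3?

First remove the unreachable states {s1}; 4 states remain.
Initial partition by acceptance: {s3,s4} | {s0,s2}.
The partition is now stable with 2 blocks: {s3,s4} | {s0,s2}.
State s3 belongs to the block {s3,s4}, which has 2 states.

2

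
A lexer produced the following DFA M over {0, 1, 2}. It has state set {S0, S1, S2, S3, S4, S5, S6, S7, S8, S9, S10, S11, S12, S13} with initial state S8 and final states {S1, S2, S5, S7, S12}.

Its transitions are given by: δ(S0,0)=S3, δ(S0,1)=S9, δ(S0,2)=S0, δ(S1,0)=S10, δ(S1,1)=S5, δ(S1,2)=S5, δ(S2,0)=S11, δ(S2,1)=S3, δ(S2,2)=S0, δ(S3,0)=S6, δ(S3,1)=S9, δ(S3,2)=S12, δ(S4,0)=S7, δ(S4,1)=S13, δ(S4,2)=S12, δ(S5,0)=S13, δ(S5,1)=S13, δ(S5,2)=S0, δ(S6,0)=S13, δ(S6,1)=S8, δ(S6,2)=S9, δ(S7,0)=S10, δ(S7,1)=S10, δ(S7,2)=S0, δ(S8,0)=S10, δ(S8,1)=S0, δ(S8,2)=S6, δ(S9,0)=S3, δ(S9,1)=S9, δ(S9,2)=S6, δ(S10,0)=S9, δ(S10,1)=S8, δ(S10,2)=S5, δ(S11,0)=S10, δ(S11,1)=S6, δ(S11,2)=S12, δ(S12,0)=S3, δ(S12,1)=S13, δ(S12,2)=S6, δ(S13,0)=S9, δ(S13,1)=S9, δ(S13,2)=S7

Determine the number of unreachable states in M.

BFS from S8 reaches {S0, S3, S5, S6, S7, S8, S9, S10, S12, S13}; the 4 state(s) S1, S2, S4, S11 are never visited.

4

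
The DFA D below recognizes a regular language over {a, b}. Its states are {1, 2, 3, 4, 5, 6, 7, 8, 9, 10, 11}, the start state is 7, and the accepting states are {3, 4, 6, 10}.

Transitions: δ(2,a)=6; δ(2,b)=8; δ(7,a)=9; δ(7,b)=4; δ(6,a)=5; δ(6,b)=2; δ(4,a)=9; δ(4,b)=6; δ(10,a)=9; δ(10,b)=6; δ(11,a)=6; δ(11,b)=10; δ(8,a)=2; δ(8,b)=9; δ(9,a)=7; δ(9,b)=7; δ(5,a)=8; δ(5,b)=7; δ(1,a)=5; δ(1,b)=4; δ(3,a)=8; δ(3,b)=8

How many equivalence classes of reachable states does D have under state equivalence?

7

States {1,3,10,11} cannot be reached from the start state, so discard them.
P0 = {4,6} | {2,5,7,8,9}.
Refine {4,6} on symbol b: members go to different blocks, giving {4} and {6}.
On input a, block {2,5,7,8,9} splits into {5,7,8,9} and {2}.
Refine {5,7,8,9} on symbol a: members go to different blocks, giving {5,7,9} and {8}.
Refine {5,7,9} on symbol a: members go to different blocks, giving {7,9} and {5}.
Refine {7,9} on symbol b: members go to different blocks, giving {7} and {9}.
Stable partition: {4} | {7} | {6} | {2} | {8} | {5} | {9} — 7 equivalence classes.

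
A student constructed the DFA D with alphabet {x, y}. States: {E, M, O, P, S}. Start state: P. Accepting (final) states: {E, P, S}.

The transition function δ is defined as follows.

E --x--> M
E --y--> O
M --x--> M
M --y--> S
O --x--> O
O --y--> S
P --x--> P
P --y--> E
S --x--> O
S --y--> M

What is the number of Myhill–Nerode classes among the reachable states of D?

All states are reachable from the start state.
P0 = {E,P,S} | {M,O}.
On input x, block {E,P,S} splits into {E,S} and {P}.
Stable partition: {E,S} | {M,O} | {P} — 3 equivalence classes.

3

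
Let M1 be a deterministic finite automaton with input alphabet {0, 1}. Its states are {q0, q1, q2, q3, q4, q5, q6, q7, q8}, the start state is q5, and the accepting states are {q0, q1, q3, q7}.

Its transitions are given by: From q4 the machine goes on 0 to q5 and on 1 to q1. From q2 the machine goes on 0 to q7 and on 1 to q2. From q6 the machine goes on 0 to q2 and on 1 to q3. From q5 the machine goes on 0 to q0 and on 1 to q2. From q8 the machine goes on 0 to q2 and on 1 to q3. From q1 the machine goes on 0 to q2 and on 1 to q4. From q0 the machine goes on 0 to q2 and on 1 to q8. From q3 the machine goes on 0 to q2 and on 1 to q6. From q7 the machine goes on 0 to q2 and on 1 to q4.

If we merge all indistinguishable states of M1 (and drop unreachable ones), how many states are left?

Every state is reachable, so we keep all 9.
P0 = {q0,q1,q3,q7} | {q2,q4,q5,q6,q8}.
Split {q2,q4,q5,q6,q8} by δ(·,0) → {q4,q6,q8} and {q2,q5}.
The partition is now stable with 3 blocks: {q0,q1,q3,q7} | {q4,q6,q8} | {q2,q5}.

3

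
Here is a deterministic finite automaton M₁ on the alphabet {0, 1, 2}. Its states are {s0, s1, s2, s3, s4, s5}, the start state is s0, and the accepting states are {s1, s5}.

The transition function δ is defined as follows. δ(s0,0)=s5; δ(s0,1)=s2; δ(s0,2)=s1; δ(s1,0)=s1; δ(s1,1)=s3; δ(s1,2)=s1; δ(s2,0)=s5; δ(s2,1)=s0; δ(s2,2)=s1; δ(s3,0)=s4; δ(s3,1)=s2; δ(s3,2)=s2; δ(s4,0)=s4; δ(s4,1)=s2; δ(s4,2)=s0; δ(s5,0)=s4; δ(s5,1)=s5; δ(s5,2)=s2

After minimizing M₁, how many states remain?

All states are reachable from the start state.
P0 = {s1,s5} | {s0,s2,s3,s4}.
On input 0, block {s1,s5} splits into {s1} and {s5}.
Split {s0,s2,s3,s4} by δ(·,0) → {s0,s2} and {s3,s4}.
The partition is now stable with 4 blocks: {s1} | {s0,s2} | {s5} | {s3,s4}.

4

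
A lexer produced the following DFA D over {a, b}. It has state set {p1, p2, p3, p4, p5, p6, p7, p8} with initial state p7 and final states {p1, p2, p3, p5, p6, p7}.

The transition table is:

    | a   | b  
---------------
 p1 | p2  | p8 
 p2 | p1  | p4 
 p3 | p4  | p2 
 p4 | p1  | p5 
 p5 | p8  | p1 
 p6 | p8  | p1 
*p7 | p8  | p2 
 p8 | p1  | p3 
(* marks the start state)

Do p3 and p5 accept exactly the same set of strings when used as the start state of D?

Yes

Reachable states from the start: {p1,p2,p3,p4,p5,p7,p8}. Unreachable: {p6} — drop them.
Initial partition by acceptance: {p1,p2,p3,p5,p7} | {p4,p8}.
Split {p1,p2,p3,p5,p7} by δ(·,a) → {p3,p5,p7} and {p1,p2}.
The partition is now stable with 3 blocks: {p3,p5,p7} | {p4,p8} | {p1,p2}.
p3 and p5 lie in the same block of the stable partition, so they are equivalent — no string distinguishes them.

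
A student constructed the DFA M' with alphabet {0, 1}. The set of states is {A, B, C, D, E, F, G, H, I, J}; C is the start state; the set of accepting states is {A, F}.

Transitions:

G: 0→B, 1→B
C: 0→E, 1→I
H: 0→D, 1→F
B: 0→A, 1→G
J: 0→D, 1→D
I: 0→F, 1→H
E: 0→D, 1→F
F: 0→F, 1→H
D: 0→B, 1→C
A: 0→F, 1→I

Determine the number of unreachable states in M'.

1

Starting at C and following transitions, the reachable set is {A, B, C, D, E, F, G, H, I}. That leaves J unreachable — 1 in total.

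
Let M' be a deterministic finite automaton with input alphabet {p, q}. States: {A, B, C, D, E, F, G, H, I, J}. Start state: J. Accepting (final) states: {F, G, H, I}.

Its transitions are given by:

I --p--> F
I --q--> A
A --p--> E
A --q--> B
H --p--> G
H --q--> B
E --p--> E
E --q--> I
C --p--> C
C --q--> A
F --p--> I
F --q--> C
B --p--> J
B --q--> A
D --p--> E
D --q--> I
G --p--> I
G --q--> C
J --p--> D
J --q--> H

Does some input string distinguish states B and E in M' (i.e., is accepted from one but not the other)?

Yes

All states are reachable from the start state.
P0 = {F,G,H,I} | {A,B,C,D,E,J}.
On input q, block {A,B,C,D,E,J} splits into {A,B,C} and {D,E,J}.
Split {A,B,C} by δ(·,p) → {A,B} and {C}.
Split {F,G,H,I} by δ(·,q) → {F,G} and {H,I}.
Stable partition: {F,G} | {A,B} | {D,E,J} | {C} | {H,I} — 5 equivalence classes.
B and E end up in different blocks, so they are distinguishable. For instance, the string 'q' is accepted from only E.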